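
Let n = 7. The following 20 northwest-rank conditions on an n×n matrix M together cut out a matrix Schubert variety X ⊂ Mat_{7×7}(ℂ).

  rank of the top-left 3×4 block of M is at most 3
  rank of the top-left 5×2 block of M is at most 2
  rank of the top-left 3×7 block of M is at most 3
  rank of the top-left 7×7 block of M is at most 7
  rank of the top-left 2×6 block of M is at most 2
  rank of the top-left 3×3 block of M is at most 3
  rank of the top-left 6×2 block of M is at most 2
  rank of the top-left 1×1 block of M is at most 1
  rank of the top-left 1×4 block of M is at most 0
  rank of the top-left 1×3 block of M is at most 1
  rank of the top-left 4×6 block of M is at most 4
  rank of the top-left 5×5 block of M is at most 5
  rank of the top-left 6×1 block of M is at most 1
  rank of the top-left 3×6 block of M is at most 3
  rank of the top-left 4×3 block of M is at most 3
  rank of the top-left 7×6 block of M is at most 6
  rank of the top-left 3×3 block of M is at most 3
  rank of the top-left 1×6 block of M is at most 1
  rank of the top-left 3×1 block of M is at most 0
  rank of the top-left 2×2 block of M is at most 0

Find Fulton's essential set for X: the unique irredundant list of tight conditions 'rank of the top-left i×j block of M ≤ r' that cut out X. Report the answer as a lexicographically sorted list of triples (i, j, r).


Computing R[i][j] = min implied NW-rank bound (n=7, 20 conditions):

  0 | 0 | 0 | 0 | 1 | 1 | 1
  0 | 0 | 1 | 1 | 2 | 2 | 2
  0 | 1 | 2 | 2 | 3 | 3 | 3
  1 | 2 | 3 | 3 | 4 | 4 | 4
  1 | 2 | 3 | 4 | 5 | 5 | 5
  1 | 2 | 3 | 4 | 5 | 6 | 6
  1 | 2 | 3 | 4 | 5 | 6 | 7

hence w(1..7) = (5, 3, 2, 1, 4, 6, 7).

ℓ(w)=7; the 3 essential cells (i,j,r):

[(1, 4, 0), (2, 2, 0), (3, 1, 0)]


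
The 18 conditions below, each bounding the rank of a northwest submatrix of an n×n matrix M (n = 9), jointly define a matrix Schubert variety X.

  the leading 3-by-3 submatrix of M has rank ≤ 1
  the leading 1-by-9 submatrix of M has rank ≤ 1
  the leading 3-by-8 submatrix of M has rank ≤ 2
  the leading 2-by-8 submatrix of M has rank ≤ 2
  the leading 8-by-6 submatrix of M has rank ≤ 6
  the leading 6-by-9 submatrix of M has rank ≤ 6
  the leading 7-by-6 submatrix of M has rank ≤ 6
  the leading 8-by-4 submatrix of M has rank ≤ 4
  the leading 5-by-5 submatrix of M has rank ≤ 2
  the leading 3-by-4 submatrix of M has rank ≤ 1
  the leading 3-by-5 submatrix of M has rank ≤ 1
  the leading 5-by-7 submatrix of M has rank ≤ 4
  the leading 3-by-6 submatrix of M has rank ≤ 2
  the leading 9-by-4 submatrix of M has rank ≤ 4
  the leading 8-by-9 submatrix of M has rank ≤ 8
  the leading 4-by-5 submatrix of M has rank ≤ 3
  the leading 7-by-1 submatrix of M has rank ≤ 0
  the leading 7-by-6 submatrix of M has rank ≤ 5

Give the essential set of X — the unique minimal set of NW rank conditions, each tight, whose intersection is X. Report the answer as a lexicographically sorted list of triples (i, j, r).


Reconstructing r_w from the 18 given conditions:

  0 1 1 1 1 1 1 1 1
  0 1 1 1 1 2 2 2 2
  0 1 1 1 1 2 2 2 3
  0 1 2 2 2 3 3 3 4
  0 1 2 2 2 3 4 4 5
  0 1 2 3 3 4 5 5 6
  0 1 2 3 4 5 6 6 7
  1 2 3 4 5 6 7 7 8
  1 2 3 4 5 6 7 8 9

the unique w with this rank table is (2, 6, 9, 3, 7, 4, 5, 1, 8).

4 SE-corners of the 17-cell Rothe diagram give Ess(w):

[(3, 5, 1), (3, 8, 2), (5, 5, 2), (7, 1, 0)]


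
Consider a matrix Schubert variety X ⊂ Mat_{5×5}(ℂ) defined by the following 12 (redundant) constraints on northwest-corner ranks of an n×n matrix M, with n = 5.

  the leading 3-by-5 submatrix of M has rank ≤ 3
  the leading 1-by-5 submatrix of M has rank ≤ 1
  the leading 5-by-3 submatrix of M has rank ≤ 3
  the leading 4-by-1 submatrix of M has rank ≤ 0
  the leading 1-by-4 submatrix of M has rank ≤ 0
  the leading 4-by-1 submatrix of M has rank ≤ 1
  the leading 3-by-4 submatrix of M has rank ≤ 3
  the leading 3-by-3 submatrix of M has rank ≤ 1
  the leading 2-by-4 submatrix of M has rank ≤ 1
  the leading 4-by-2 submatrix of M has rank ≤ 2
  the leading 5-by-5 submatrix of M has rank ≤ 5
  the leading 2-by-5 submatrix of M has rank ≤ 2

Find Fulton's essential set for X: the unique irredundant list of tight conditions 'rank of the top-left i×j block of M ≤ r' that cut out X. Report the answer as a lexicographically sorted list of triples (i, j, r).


Propagating the 12 rank bounds to every northwest block:

  row 1: 0, 0, 0, 0, 1
  row 2: 0, 1, 1, 1, 2
  row 3: 0, 1, 1, 2, 3
  row 4: 0, 1, 2, 3, 4
  row 5: 1, 2, 3, 4, 5

giving w = (5, 2, 4, 3, 1) via Δ²R.

D(w) has 8 cells with 3 SE-corners; essential set:

[(1, 4, 0), (3, 3, 1), (4, 1, 0)]


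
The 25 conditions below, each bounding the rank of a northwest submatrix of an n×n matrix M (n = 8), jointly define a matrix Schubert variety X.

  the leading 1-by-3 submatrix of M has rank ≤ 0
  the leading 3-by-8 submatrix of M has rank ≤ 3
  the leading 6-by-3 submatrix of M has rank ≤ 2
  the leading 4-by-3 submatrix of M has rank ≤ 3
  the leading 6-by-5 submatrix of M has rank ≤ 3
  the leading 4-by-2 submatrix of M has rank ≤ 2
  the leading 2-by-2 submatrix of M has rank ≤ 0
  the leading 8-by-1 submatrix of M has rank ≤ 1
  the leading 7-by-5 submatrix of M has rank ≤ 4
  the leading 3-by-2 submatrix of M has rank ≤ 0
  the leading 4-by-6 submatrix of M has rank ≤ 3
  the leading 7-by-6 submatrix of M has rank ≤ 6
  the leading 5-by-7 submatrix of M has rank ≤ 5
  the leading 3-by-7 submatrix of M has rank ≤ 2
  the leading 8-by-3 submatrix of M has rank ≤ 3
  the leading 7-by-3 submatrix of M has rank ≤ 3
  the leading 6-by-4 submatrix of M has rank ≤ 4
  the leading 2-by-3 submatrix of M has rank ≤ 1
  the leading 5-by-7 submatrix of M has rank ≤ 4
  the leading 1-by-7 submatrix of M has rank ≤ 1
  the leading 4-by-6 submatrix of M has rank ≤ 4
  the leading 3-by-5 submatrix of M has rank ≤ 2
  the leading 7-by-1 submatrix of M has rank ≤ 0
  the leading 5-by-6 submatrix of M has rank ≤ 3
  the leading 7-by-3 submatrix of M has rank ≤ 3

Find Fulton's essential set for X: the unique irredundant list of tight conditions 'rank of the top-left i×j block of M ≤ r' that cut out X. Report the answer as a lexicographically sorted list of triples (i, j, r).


Computing R[i][j] = min implied NW-rank bound (n=8, 25 conditions):

  R[1]: 0, 0, 0, 1, 1, 1, 1, 1
  R[2]: 0, 0, 1, 2, 2, 2, 2, 2
  R[3]: 0, 0, 1, 2, 2, 2, 2, 3
  R[4]: 0, 1, 2, 3, 3, 3, 3, 4
  R[5]: 0, 1, 2, 3, 3, 3, 4, 5
  R[6]: 0, 1, 2, 3, 3, 4, 5, 6
  R[7]: 0, 1, 2, 3, 4, 5, 6, 7
  R[8]: 1, 2, 3, 4, 5, 6, 7, 8

so w = (4, 3, 8, 2, 7, 6, 5, 1).

ℓ(w)=17; the 6 essential cells (i,j,r):

[(1, 3, 0), (3, 2, 0), (3, 7, 2), (5, 6, 3), (6, 5, 3), (7, 1, 0)]


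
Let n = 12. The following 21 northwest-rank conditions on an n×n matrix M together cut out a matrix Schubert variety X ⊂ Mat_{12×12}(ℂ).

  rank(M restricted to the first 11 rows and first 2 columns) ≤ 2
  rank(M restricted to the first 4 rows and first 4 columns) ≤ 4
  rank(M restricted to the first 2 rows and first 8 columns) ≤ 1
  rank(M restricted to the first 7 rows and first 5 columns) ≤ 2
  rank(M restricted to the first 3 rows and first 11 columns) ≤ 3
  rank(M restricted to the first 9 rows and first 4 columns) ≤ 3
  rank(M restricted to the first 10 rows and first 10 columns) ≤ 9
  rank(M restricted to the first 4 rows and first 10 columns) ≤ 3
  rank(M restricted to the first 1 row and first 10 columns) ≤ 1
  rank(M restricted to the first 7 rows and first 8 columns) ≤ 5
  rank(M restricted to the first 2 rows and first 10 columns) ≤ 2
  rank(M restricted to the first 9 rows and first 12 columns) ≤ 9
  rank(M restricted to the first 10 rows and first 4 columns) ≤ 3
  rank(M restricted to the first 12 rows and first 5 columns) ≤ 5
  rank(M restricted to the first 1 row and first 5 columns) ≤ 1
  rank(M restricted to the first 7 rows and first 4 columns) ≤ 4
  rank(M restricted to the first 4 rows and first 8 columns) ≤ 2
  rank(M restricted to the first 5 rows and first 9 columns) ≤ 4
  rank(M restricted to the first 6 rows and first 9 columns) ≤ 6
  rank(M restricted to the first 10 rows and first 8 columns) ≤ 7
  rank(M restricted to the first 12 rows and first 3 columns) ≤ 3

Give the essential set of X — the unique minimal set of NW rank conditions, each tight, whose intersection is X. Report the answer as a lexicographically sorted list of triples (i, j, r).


Computing R[i][j] = min implied NW-rank bound (n=12, 21 conditions):

  1, 1, 1, 1, 1, 1, 1, 1, 1, 1, 1, 1
  1, 1, 1, 1, 1, 1, 1, 1, 2, 2, 2, 2
  1, 2, 2, 2, 2, 2, 2, 2, 3, 3, 3, 3
  1, 2, 2, 2, 2, 2, 2, 2, 3, 3, 4, 4
  1, 2, 2, 2, 2, 3, 3, 3, 4, 4, 5, 5
  1, 2, 2, 2, 2, 3, 4, 4, 5, 5, 6, 6
  1, 2, 2, 2, 2, 3, 4, 5, 6, 6, 7, 7
  1, 2, 3, 3, 3, 4, 5, 6, 7, 7, 8, 8
  1, 2, 3, 3, 4, 5, 6, 7, 8, 8, 9, 9
  1, 2, 3, 3, 4, 5, 6, 7, 8, 9, 10, 10
  1, 2, 3, 4, 5, 6, 7, 8, 9, 10, 11, 11
  1, 2, 3, 4, 5, 6, 7, 8, 9, 10, 11, 12

reading off 1-entries of Δ²R: w = (1, 9, 2, 11, 6, 7, 8, 3, 5, 10, 4, 12).

5 SE-corners of the 25-cell Rothe diagram give Ess(w):

[(2, 8, 1), (4, 8, 2), (4, 10, 3), (7, 5, 2), (10, 4, 3)]


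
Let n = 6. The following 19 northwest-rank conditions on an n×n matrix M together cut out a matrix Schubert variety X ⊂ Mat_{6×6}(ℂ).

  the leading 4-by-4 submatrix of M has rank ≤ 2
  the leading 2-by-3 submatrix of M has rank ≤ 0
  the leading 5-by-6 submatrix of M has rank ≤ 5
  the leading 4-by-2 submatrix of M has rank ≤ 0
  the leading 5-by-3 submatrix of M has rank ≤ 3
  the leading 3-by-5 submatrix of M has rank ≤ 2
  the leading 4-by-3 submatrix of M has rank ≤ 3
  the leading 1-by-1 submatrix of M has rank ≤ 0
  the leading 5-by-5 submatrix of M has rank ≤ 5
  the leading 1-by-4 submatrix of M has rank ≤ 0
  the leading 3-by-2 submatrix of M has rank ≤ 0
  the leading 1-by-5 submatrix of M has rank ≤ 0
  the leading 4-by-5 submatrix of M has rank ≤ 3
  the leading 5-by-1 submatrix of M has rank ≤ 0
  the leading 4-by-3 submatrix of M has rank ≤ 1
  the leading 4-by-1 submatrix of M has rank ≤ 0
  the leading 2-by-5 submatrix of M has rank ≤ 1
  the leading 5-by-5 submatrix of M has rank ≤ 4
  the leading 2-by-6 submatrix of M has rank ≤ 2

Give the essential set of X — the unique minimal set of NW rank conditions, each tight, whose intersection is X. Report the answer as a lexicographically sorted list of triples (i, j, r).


Recovering R(i,j) via the rank-extension bound from the 19 conditions:

  0 0 0 0 0 1
  0 0 0 1 1 2
  0 0 1 2 2 3
  0 0 1 2 3 4
  0 1 2 3 4 5
  1 2 3 4 5 6

second differences of R give the permutation w = (6, 4, 3, 5, 2, 1).

|D(w)|=13, |Ess(w)|=4:

[(1, 5, 0), (2, 3, 0), (4, 2, 0), (5, 1, 0)]


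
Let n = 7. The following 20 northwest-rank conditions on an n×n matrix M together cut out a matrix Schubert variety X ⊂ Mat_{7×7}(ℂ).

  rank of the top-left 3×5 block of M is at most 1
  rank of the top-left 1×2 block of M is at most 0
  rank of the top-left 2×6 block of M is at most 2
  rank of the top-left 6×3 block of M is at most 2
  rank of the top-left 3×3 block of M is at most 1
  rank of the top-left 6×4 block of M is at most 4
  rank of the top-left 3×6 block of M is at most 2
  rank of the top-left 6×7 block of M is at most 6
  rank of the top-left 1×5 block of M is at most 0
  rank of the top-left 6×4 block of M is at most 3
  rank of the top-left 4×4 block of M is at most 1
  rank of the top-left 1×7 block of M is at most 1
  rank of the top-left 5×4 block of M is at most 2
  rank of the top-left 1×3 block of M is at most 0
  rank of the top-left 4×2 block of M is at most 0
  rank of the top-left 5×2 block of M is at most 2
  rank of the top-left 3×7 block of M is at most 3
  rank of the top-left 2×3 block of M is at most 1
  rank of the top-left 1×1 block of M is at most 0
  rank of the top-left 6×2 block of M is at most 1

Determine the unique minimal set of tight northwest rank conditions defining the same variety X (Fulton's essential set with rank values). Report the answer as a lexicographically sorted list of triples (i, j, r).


The tightest implied rank at each (i,j), from the 20 conditions:

  row 1: 0  0  0  0  0  1  1
  row 2: 0  0  1  1  1  2  2
  row 3: 0  0  1  1  1  2  3
  row 4: 0  0  1  1  2  3  4
  row 5: 1  1  2  2  3  4  5
  row 6: 1  1  2  3  4  5  6
  row 7: 1  2  3  4  5  6  7

hence w(1..7) = (6, 3, 7, 5, 1, 4, 2).

ℓ(w)=15; the 5 essential cells (i,j,r):

[(1, 5, 0), (3, 5, 1), (4, 2, 0), (4, 4, 1), (6, 2, 1)]


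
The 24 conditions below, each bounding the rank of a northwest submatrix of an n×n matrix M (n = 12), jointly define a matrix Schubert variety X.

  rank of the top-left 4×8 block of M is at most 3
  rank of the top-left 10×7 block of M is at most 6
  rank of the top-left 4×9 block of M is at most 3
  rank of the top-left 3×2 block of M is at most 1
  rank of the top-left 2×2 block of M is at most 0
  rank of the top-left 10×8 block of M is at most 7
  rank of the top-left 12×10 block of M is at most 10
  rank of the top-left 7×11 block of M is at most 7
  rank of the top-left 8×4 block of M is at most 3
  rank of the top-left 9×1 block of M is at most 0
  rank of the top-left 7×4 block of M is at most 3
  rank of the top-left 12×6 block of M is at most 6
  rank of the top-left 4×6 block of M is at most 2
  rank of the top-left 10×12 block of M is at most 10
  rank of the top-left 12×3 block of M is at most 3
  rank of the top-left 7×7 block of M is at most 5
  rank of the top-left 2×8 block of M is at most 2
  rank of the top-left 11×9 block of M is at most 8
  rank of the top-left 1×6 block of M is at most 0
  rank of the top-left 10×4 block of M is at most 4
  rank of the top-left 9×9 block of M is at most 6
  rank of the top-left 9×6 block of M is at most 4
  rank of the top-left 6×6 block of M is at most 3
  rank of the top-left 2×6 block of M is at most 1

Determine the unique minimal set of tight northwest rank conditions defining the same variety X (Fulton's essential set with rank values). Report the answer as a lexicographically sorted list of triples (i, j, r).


Recovering R(i,j) via the rank-extension bound from the 24 conditions:

  row 1: 0 | 0 | 0 | 0 | 0 | 0 | 1 | 1 | 1 | 1 | 1 | 1
  row 2: 0 | 0 | 1 | 1 | 1 | 1 | 2 | 2 | 2 | 2 | 2 | 2
  row 3: 0 | 1 | 2 | 2 | 2 | 2 | 3 | 3 | 3 | 3 | 3 | 3
  row 4: 0 | 1 | 2 | 2 | 2 | 2 | 3 | 3 | 3 | 4 | 4 | 4
  row 5: 0 | 1 | 2 | 3 | 3 | 3 | 4 | 4 | 4 | 5 | 5 | 5
  row 6: 0 | 1 | 2 | 3 | 3 | 3 | 4 | 5 | 5 | 6 | 6 | 6
  row 7: 0 | 1 | 2 | 3 | 4 | 4 | 5 | 6 | 6 | 7 | 7 | 7
  row 8: 0 | 1 | 2 | 3 | 4 | 4 | 5 | 6 | 6 | 7 | 8 | 8
  row 9: 0 | 1 | 2 | 3 | 4 | 4 | 5 | 6 | 6 | 7 | 8 | 9
  row 10: 1 | 2 | 3 | 4 | 5 | 5 | 6 | 7 | 7 | 8 | 9 | 10
  row 11: 1 | 2 | 3 | 4 | 5 | 6 | 7 | 8 | 8 | 9 | 10 | 11
  row 12: 1 | 2 | 3 | 4 | 5 | 6 | 7 | 8 | 9 | 10 | 11 | 12

reading off 1-entries of Δ²R: w = (7, 3, 2, 10, 4, 8, 5, 11, 12, 1, 6, 9).

8 SE-corners of the 26-cell Rothe diagram give Ess(w):

[(1, 6, 0), (2, 2, 0), (4, 6, 2), (4, 9, 3), (6, 6, 3), (9, 1, 0), (9, 6, 4), (9, 9, 6)]


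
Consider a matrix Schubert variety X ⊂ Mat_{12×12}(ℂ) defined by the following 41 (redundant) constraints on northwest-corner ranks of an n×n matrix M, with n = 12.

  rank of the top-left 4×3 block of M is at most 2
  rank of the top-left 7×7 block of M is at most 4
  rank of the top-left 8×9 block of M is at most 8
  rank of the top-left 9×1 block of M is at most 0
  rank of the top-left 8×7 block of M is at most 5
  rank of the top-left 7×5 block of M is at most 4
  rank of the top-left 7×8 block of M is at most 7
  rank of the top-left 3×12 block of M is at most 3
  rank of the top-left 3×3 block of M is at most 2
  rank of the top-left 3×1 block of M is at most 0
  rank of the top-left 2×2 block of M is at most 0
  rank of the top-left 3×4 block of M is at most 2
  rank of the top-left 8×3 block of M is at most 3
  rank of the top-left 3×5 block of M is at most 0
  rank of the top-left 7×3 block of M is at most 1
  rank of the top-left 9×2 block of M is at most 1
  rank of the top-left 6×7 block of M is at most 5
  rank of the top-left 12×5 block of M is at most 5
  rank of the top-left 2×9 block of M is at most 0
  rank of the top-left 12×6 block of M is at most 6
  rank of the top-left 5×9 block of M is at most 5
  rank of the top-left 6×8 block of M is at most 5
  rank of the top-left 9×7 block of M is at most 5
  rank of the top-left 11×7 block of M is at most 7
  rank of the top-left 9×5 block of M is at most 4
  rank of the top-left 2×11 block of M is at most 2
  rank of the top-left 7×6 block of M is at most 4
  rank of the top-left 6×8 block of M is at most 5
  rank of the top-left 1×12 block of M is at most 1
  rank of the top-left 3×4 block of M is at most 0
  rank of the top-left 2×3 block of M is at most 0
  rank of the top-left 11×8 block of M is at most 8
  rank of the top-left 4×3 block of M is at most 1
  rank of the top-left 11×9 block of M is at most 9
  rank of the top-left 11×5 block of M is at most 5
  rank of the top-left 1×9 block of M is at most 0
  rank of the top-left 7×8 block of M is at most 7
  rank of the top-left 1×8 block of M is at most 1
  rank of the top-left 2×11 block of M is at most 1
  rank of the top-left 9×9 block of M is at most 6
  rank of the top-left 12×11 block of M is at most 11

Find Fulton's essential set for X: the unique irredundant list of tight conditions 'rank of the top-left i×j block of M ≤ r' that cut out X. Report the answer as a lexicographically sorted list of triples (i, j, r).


Reconstructing r_w from the 41 given conditions:

  i=1: 0, 0, 0, 0, 0, 0, 0, 0, 0, 1, 1, 1
  i=2: 0, 0, 0, 0, 0, 0, 0, 0, 0, 1, 1, 2
  i=3: 0, 0, 0, 0, 0, 1, 1, 1, 1, 2, 2, 3
  i=4: 0, 1, 1, 1, 1, 2, 2, 2, 2, 3, 3, 4
  i=5: 0, 1, 1, 2, 2, 3, 3, 3, 3, 4, 4, 5
  i=6: 0, 1, 1, 2, 3, 4, 4, 4, 4, 5, 5, 6
  i=7: 0, 1, 1, 2, 3, 4, 4, 5, 5, 6, 6, 7
  i=8: 0, 1, 2, 3, 4, 5, 5, 6, 6, 7, 7, 8
  i=9: 0, 1, 2, 3, 4, 5, 5, 6, 6, 7, 8, 9
  i=10: 1, 2, 3, 4, 5, 6, 6, 7, 7, 8, 9, 10
  i=11: 1, 2, 3, 4, 5, 6, 7, 8, 8, 9, 10, 11
  i=12: 1, 2, 3, 4, 5, 6, 7, 8, 9, 10, 11, 12

the unique w with this rank table is (10, 12, 6, 2, 4, 5, 8, 3, 11, 1, 7, 9).

Rothe diagram D(w) (36 cells), 8 SE-corners (essential conditions):

[(2, 9, 0), (2, 11, 1), (3, 5, 0), (7, 3, 1), (7, 7, 4), (9, 1, 0), (9, 7, 5), (9, 9, 6)]


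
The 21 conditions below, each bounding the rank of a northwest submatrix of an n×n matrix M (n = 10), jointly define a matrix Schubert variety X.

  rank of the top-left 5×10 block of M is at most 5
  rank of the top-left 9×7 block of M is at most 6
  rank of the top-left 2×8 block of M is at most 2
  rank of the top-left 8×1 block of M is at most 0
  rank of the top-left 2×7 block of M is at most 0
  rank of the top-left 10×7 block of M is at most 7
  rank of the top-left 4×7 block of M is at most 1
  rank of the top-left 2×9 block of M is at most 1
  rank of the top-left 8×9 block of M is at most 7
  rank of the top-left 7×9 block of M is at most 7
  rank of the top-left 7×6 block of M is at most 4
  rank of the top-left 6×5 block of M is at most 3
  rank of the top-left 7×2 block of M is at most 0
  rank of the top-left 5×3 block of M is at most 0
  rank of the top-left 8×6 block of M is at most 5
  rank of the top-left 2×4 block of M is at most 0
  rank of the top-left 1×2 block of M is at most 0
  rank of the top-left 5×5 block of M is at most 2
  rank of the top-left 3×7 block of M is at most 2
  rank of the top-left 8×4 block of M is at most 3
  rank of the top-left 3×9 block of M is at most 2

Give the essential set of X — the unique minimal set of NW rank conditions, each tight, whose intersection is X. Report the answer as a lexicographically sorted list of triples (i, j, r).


Recovering R(i,j) via the rank-extension bound from the 21 conditions:

  i=1: 0, 0, 0, 0, 0, 0, 0, 1, 1, 1
  i=2: 0, 0, 0, 0, 0, 0, 0, 1, 1, 2
  i=3: 0, 0, 0, 1, 1, 1, 1, 2, 2, 3
  i=4: 0, 0, 0, 1, 1, 1, 1, 2, 3, 4
  i=5: 0, 0, 0, 1, 2, 2, 2, 3, 4, 5
  i=6: 0, 0, 1, 2, 3, 3, 3, 4, 5, 6
  i=7: 0, 0, 1, 2, 3, 4, 4, 5, 6, 7
  i=8: 0, 1, 2, 3, 4, 5, 5, 6, 7, 8
  i=9: 1, 2, 3, 4, 5, 6, 6, 7, 8, 9
  i=10: 1, 2, 3, 4, 5, 6, 7, 8, 9, 10

hence w(1..10) = (8, 10, 4, 9, 5, 3, 6, 2, 1, 7).

Fulton essential set (6 of the 32 Rothe cells):

[(2, 7, 0), (2, 9, 1), (4, 7, 1), (5, 3, 0), (7, 2, 0), (8, 1, 0)]


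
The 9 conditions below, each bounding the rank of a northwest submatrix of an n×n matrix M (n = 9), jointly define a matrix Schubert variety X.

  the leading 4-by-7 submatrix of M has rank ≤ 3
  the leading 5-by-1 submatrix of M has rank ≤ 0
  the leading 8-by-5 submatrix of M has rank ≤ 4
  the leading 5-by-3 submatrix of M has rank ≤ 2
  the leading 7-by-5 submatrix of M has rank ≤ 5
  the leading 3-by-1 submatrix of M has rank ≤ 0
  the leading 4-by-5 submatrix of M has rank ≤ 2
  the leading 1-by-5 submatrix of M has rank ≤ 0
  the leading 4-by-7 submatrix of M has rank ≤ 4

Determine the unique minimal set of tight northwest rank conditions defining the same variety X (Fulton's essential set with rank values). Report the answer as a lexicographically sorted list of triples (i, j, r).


Recovering R(i,j) via the rank-extension bound from the 9 conditions:

  row 1: 0 0 0 0 0 1 1 1 1
  row 2: 0 1 1 1 1 2 2 2 2
  row 3: 0 1 2 2 2 3 3 3 3
  row 4: 0 1 2 2 2 3 3 4 4
  row 5: 0 1 2 3 3 4 4 5 5
  row 6: 1 2 3 4 4 5 5 6 6
  row 7: 1 2 3 4 4 5 6 7 7
  row 8: 1 2 3 4 4 5 6 7 8
  row 9: 1 2 3 4 5 6 7 8 9

giving w = (6, 2, 3, 8, 4, 1, 7, 9, 5) via Δ²R.

Rothe diagram D(w) (14 cells), 5 SE-corners (essential conditions):

[(1, 5, 0), (4, 5, 2), (4, 7, 3), (5, 1, 0), (8, 5, 4)]


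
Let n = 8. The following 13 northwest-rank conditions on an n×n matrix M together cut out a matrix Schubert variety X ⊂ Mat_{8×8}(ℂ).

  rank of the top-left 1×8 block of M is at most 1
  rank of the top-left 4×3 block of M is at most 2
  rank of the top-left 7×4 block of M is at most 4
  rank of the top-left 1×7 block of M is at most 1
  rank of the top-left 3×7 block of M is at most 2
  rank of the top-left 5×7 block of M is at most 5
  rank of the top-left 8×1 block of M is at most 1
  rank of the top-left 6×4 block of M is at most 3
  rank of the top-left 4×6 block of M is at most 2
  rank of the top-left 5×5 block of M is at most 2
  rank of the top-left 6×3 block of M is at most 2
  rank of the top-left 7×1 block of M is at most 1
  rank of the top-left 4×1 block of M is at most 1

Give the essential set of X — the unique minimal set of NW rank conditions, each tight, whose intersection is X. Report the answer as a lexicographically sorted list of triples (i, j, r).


Propagating the 13 rank bounds to every northwest block:

  row 1: 1  1  1  1  1  1  1  1
  row 2: 1  2  2  2  2  2  2  2
  row 3: 1  2  2  2  2  2  2  3
  row 4: 1  2  2  2  2  2  3  4
  row 5: 1  2  2  2  2  3  4  5
  row 6: 1  2  2  3  3  4  5  6
  row 7: 1  2  3  4  4  5  6  7
  row 8: 1  2  3  4  5  6  7  8

so w = (1, 2, 8, 7, 6, 4, 3, 5).

Rothe diagram D(w) (13 cells), 4 SE-corners (essential conditions):

[(3, 7, 2), (4, 6, 2), (5, 5, 2), (6, 3, 2)]


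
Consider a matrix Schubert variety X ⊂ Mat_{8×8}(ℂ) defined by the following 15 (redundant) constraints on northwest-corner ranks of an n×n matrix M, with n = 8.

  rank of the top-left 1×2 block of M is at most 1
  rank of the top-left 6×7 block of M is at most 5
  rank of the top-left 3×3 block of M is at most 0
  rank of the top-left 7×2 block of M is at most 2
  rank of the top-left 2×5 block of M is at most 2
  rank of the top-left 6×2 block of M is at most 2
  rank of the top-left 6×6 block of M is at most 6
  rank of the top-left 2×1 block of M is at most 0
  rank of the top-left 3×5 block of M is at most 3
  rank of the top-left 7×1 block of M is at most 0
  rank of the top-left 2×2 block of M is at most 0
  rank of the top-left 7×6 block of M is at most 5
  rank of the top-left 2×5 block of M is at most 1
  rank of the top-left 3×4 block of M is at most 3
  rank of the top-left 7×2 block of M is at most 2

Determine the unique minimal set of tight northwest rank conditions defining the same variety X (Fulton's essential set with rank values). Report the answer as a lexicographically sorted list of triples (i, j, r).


The tightest implied rank at each (i,j), from the 15 conditions:

  row 1: 0, 0, 0, 1, 1, 1, 1, 1
  row 2: 0, 0, 0, 1, 1, 2, 2, 2
  row 3: 0, 0, 0, 1, 2, 3, 3, 3
  row 4: 0, 1, 1, 2, 3, 4, 4, 4
  row 5: 0, 1, 2, 3, 4, 5, 5, 5
  row 6: 0, 1, 2, 3, 4, 5, 5, 6
  row 7: 0, 1, 2, 3, 4, 5, 6, 7
  row 8: 1, 2, 3, 4, 5, 6, 7, 8

the unique w with this rank table is (4, 6, 5, 2, 3, 8, 7, 1).

4 SE-corners of the 15-cell Rothe diagram give Ess(w):

[(2, 5, 1), (3, 3, 0), (6, 7, 5), (7, 1, 0)]


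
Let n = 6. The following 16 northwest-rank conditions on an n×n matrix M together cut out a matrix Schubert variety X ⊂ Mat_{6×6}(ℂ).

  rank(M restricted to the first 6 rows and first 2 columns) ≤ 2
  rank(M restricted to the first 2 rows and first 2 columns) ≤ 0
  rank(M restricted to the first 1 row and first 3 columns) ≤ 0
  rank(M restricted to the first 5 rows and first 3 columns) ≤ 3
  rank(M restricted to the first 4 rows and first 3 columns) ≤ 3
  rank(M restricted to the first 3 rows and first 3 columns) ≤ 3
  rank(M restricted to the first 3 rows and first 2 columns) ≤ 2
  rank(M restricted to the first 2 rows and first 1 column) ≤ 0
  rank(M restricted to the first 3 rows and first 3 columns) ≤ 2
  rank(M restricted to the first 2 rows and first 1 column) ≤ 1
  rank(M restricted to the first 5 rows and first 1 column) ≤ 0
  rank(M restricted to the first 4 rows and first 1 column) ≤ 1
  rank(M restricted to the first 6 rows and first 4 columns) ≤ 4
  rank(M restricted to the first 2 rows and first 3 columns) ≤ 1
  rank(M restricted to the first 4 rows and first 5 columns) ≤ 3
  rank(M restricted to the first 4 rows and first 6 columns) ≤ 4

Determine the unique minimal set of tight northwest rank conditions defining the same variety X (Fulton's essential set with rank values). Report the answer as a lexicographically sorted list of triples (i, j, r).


Propagating the 16 rank bounds to every northwest block:

  R[1]: 0 0 0 1 1 1
  R[2]: 0 0 1 2 2 2
  R[3]: 0 1 2 3 3 3
  R[4]: 0 1 2 3 3 4
  R[5]: 0 1 2 3 4 5
  R[6]: 1 2 3 4 5 6

reading off 1-entries of Δ²R: w = (4, 3, 2, 6, 5, 1).

Rothe diagram D(w) (9 cells), 4 SE-corners (essential conditions):

[(1, 3, 0), (2, 2, 0), (4, 5, 3), (5, 1, 0)]


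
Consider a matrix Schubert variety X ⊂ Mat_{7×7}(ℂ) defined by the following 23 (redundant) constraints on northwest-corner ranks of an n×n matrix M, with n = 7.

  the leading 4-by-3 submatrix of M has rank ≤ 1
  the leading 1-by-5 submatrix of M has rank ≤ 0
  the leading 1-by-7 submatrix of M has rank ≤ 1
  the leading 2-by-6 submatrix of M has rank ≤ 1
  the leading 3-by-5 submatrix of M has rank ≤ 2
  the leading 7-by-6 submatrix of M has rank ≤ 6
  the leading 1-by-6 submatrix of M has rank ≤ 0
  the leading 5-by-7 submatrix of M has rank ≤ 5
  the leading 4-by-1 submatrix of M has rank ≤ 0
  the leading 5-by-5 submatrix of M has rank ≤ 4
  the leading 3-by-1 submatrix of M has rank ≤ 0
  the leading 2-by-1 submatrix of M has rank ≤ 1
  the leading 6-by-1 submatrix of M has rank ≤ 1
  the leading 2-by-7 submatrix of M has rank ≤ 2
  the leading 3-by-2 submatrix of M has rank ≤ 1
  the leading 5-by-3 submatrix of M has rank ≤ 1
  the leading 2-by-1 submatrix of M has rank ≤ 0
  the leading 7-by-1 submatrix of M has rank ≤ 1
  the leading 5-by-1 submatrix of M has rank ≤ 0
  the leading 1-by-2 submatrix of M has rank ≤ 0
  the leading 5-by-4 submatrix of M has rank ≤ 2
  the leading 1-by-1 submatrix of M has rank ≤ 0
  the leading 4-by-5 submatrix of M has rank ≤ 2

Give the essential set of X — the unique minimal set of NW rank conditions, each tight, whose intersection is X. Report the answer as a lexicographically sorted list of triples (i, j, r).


Propagating the 23 rank bounds to every northwest block:

  0  0  0  0  0  0  1
  0  1  1  1  1  1  2
  0  1  1  2  2  2  3
  0  1  1  2  2  3  4
  0  1  1  2  3  4  5
  1  2  2  3  4  5  6
  1  2  3  4  5  6  7

the unique w with this rank table is (7, 2, 4, 6, 5, 1, 3).

Fulton essential set (4 of the 14 Rothe cells):

[(1, 6, 0), (4, 5, 2), (5, 1, 0), (5, 3, 1)]


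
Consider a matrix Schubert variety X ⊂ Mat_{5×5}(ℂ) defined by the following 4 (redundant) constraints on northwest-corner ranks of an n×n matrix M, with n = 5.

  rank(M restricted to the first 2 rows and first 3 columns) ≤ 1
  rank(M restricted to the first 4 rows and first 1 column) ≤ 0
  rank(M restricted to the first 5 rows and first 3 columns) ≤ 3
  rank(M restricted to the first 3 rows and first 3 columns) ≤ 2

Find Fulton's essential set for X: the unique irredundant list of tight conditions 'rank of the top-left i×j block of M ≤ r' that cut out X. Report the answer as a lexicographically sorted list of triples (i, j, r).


Propagating the 4 rank bounds to every northwest block:

  row 1: 0 1 1 1 1
  row 2: 0 1 1 2 2
  row 3: 0 1 2 3 3
  row 4: 0 1 2 3 4
  row 5: 1 2 3 4 5

giving w = (2, 4, 3, 5, 1) via Δ²R.

ℓ(w)=5; the 2 essential cells (i,j,r):

[(2, 3, 1), (4, 1, 0)]


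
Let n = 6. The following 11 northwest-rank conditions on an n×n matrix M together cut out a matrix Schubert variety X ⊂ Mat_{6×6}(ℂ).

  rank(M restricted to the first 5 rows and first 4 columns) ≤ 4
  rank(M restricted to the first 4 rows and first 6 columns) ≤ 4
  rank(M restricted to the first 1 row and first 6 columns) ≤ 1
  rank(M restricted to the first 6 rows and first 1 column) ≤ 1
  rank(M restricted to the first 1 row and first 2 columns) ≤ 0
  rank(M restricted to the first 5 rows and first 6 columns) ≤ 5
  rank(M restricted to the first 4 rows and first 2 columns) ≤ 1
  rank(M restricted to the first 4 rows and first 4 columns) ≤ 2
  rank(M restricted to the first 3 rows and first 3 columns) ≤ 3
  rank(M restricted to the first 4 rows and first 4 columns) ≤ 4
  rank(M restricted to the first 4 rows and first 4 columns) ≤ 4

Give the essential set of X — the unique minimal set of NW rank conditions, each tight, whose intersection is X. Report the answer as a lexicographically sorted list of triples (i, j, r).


Propagating the 11 rank bounds to every northwest block:

  i=1: 0  0  1  1  1  1
  i=2: 1  1  2  2  2  2
  i=3: 1  1  2  2  3  3
  i=4: 1  1  2  2  3  4
  i=5: 1  2  3  3  4  5
  i=6: 1  2  3  4  5  6

the unique w with this rank table is (3, 1, 5, 6, 2, 4).

ℓ(w)=6; the 3 essential cells (i,j,r):

[(1, 2, 0), (4, 2, 1), (4, 4, 2)]


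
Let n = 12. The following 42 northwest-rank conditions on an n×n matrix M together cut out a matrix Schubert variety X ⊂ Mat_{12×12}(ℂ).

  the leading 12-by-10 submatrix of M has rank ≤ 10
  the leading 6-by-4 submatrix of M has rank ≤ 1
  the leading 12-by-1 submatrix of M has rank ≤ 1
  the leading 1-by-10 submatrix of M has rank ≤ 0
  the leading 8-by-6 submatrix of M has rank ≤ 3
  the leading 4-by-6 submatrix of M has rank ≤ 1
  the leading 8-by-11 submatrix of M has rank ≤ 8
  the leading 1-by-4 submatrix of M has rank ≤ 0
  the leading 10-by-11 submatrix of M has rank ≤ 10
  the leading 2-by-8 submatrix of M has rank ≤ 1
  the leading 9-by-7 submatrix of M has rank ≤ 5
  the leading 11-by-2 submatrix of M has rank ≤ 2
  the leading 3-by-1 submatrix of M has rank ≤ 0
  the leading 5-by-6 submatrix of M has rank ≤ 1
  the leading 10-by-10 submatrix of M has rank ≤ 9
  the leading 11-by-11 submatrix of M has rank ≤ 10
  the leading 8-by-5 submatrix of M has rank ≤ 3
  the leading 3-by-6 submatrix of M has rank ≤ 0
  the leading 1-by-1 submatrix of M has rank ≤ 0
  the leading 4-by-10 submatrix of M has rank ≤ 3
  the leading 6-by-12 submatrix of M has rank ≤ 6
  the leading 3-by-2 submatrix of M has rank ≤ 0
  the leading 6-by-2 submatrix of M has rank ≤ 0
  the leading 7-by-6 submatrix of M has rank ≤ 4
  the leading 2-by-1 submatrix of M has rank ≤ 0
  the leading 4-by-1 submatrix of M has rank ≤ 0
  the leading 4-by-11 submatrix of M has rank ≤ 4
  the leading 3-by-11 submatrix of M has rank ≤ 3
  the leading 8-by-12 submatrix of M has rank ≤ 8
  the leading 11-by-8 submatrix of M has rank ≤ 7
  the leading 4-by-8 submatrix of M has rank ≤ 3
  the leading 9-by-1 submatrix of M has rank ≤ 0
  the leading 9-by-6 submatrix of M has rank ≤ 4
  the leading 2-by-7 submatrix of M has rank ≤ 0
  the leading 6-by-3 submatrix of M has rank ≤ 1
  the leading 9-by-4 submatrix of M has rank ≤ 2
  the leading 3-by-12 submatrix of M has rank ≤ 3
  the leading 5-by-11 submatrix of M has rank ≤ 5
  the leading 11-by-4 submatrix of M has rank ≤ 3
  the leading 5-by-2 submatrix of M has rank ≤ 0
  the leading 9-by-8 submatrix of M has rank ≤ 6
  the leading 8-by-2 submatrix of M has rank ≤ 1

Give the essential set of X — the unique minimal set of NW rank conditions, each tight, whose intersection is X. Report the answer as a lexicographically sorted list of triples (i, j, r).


The tightest implied rank at each (i,j), from the 42 conditions:

  R[1]: 0 | 0 | 0 | 0 | 0 | 0 | 0 | 0 | 0 | 0 | 1 | 1
  R[2]: 0 | 0 | 0 | 0 | 0 | 0 | 0 | 1 | 1 | 1 | 2 | 2
  R[3]: 0 | 0 | 0 | 0 | 0 | 0 | 1 | 2 | 2 | 2 | 3 | 3
  R[4]: 0 | 0 | 1 | 1 | 1 | 1 | 2 | 3 | 3 | 3 | 4 | 4
  R[5]: 0 | 0 | 1 | 1 | 1 | 1 | 2 | 3 | 4 | 4 | 5 | 5
  R[6]: 0 | 0 | 1 | 1 | 2 | 2 | 3 | 4 | 5 | 5 | 6 | 6
  R[7]: 0 | 1 | 2 | 2 | 3 | 3 | 4 | 5 | 6 | 6 | 7 | 7
  R[8]: 0 | 1 | 2 | 2 | 3 | 3 | 4 | 5 | 6 | 7 | 8 | 8
  R[9]: 0 | 1 | 2 | 2 | 3 | 4 | 5 | 6 | 7 | 8 | 9 | 9
  R[10]: 1 | 2 | 3 | 3 | 4 | 5 | 6 | 7 | 8 | 9 | 10 | 10
  R[11]: 1 | 2 | 3 | 3 | 4 | 5 | 6 | 7 | 8 | 9 | 10 | 11
  R[12]: 1 | 2 | 3 | 4 | 5 | 6 | 7 | 8 | 9 | 10 | 11 | 12

giving w = (11, 8, 7, 3, 9, 5, 2, 10, 6, 1, 12, 4) via Δ²R.

Fulton essential set (10 of the 40 Rothe cells):

[(1, 10, 0), (2, 7, 0), (3, 6, 0), (5, 6, 1), (6, 2, 0), (6, 4, 1), (8, 6, 3), (9, 1, 0), (9, 4, 2), (11, 4, 3)]


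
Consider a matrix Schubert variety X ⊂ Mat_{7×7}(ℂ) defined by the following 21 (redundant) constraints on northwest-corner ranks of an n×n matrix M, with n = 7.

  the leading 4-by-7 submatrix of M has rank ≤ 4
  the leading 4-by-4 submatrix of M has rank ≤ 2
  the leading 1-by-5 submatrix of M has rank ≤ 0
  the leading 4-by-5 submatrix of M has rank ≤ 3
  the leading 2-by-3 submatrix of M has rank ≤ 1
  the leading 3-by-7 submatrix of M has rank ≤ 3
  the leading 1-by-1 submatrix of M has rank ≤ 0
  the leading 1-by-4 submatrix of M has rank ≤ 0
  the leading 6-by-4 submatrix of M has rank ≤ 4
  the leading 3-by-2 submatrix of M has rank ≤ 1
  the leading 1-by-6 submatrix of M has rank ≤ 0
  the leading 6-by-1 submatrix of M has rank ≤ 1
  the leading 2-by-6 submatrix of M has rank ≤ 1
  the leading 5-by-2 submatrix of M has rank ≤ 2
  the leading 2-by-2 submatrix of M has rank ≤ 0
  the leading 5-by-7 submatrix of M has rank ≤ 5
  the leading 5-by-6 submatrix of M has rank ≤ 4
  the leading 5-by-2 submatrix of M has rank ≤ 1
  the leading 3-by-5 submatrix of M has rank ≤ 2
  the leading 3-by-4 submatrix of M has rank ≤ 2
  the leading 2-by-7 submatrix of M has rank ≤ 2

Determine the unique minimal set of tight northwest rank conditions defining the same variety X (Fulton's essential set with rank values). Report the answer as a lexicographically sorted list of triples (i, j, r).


Reconstructing r_w from the 21 given conditions:

  R[1]: 0, 0, 0, 0, 0, 0, 1
  R[2]: 0, 0, 1, 1, 1, 1, 2
  R[3]: 1, 1, 2, 2, 2, 2, 3
  R[4]: 1, 1, 2, 2, 3, 3, 4
  R[5]: 1, 1, 2, 3, 4, 4, 5
  R[6]: 1, 2, 3, 4, 5, 5, 6
  R[7]: 1, 2, 3, 4, 5, 6, 7

second differences of R give the permutation w = (7, 3, 1, 5, 4, 2, 6).

4 SE-corners of the 11-cell Rothe diagram give Ess(w):

[(1, 6, 0), (2, 2, 0), (4, 4, 2), (5, 2, 1)]


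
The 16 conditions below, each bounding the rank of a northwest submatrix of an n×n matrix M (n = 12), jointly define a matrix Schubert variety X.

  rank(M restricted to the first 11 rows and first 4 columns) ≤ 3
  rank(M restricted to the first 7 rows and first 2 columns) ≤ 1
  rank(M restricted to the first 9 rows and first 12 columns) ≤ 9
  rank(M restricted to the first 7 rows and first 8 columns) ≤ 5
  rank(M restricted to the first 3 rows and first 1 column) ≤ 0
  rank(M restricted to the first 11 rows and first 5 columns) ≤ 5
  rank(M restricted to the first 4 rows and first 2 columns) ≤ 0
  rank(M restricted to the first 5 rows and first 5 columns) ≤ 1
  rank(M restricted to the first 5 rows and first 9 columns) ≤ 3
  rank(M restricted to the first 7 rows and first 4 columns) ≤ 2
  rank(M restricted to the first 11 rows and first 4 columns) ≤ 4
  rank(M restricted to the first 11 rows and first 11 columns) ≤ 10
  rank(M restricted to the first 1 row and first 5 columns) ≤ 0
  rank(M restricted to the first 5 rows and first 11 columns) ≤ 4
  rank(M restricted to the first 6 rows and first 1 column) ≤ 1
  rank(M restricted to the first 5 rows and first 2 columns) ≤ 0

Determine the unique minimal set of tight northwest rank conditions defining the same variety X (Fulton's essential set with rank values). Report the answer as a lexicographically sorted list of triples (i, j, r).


Rank table r_w(12×12) implied by the 16 constraints:

  row 1: 0  0  0  0  0  1  1  1  1  1  1  1
  row 2: 0  0  1  1  1  2  2  2  2  2  2  2
  row 3: 0  0  1  1  1  2  3  3  3  3  3  3
  row 4: 0  0  1  1  1  2  3  3  3  4  4  4
  row 5: 0  0  1  1  1  2  3  3  3  4  4  5
  row 6: 1  1  2  2  2  3  4  4  4  5  5  6
  row 7: 1  1  2  2  3  4  5  5  5  6  6  7
  row 8: 1  2  3  3  4  5  6  6  6  7  7  8
  row 9: 1  2  3  3  4  5  6  7  7  8  8  9
  row 10: 1  2  3  3  4  5  6  7  8  9  9  10
  row 11: 1  2  3  3  4  5  6  7  8  9  10  11
  row 12: 1  2  3  4  5  6  7  8  9  10  11  12

giving w = (6, 3, 7, 10, 12, 1, 5, 2, 8, 9, 11, 4) via Δ²R.

Fulton essential set (8 of the 29 Rothe cells):

[(1, 5, 0), (5, 2, 0), (5, 5, 1), (5, 9, 3), (5, 11, 4), (7, 2, 1), (7, 4, 2), (11, 4, 3)]


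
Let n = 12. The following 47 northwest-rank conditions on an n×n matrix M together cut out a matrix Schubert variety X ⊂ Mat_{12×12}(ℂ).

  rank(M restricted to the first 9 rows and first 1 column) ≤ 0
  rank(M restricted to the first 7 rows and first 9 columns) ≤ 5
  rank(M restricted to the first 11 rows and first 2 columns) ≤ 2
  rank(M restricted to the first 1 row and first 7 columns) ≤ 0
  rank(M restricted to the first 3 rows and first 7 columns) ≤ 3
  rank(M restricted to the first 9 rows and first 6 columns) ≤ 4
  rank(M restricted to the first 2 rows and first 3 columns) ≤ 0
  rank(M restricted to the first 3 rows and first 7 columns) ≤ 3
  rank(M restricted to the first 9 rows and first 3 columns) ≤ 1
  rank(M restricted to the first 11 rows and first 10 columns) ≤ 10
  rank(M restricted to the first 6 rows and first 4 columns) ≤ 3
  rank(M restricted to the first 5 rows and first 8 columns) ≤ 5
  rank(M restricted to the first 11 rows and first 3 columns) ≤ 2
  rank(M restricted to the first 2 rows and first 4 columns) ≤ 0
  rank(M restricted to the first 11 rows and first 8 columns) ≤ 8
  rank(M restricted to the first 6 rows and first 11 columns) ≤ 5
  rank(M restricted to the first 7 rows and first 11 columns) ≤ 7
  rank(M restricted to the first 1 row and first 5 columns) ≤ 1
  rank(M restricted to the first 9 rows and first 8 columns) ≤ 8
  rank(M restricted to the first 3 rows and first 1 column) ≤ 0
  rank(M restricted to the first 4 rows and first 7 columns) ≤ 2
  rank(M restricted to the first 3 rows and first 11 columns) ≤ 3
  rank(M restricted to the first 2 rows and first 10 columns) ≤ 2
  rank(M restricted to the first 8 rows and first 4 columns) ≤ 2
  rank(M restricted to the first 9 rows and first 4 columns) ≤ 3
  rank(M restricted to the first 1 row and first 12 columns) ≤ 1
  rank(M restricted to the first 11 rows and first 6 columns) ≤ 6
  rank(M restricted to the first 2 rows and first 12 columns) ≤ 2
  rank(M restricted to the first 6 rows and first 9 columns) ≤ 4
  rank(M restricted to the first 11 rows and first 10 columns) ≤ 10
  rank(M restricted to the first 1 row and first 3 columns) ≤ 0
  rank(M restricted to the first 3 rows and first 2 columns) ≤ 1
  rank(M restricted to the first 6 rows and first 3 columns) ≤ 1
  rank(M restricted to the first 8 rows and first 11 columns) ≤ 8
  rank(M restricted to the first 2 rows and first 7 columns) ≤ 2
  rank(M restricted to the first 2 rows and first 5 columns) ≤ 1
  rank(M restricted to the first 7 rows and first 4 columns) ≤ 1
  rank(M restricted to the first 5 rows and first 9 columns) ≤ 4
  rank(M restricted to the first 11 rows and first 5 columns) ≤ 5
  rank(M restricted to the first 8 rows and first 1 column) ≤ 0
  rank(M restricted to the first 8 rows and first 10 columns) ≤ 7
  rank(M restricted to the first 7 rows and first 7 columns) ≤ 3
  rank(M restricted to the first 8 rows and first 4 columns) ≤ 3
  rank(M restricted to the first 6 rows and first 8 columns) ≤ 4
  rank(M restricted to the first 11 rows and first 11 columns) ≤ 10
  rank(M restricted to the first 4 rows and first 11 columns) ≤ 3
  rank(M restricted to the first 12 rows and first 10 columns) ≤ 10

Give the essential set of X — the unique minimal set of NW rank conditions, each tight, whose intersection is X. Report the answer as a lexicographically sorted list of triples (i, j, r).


Recovering R(i,j) via the rank-extension bound from the 47 conditions:

  0 | 0 | 0 | 0 | 0 | 0 | 0 | 1 | 1 | 1 | 1 | 1
  0 | 0 | 0 | 0 | 1 | 1 | 1 | 2 | 2 | 2 | 2 | 2
  0 | 1 | 1 | 1 | 2 | 2 | 2 | 3 | 3 | 3 | 3 | 3
  0 | 1 | 1 | 1 | 2 | 2 | 2 | 3 | 3 | 3 | 3 | 4
  0 | 1 | 1 | 1 | 2 | 3 | 3 | 4 | 4 | 4 | 4 | 5
  0 | 1 | 1 | 1 | 2 | 3 | 3 | 4 | 4 | 5 | 5 | 6
  0 | 1 | 1 | 1 | 2 | 3 | 3 | 4 | 5 | 6 | 6 | 7
  0 | 1 | 1 | 2 | 3 | 4 | 4 | 5 | 6 | 7 | 7 | 8
  0 | 1 | 1 | 2 | 3 | 4 | 5 | 6 | 7 | 8 | 8 | 9
  1 | 2 | 2 | 3 | 4 | 5 | 6 | 7 | 8 | 9 | 9 | 10
  1 | 2 | 2 | 3 | 4 | 5 | 6 | 7 | 8 | 9 | 10 | 11
  1 | 2 | 3 | 4 | 5 | 6 | 7 | 8 | 9 | 10 | 11 | 12

the unique w with this rank table is (8, 5, 2, 12, 6, 10, 9, 4, 7, 1, 11, 3).

D(w) has 37 cells with 10 SE-corners; essential set:

[(1, 7, 0), (2, 4, 0), (4, 7, 2), (4, 11, 3), (6, 9, 4), (7, 4, 1), (7, 7, 3), (9, 1, 0), (9, 3, 1), (11, 3, 2)]
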